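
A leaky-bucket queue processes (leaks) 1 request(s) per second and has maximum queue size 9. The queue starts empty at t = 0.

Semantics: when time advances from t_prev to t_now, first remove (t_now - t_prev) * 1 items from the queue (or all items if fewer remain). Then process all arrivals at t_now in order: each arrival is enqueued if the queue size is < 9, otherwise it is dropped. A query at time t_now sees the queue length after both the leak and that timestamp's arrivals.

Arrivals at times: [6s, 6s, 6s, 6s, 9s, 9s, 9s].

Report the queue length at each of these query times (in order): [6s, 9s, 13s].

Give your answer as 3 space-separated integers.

Answer: 4 4 0

Derivation:
Queue lengths at query times:
  query t=6s: backlog = 4
  query t=9s: backlog = 4
  query t=13s: backlog = 0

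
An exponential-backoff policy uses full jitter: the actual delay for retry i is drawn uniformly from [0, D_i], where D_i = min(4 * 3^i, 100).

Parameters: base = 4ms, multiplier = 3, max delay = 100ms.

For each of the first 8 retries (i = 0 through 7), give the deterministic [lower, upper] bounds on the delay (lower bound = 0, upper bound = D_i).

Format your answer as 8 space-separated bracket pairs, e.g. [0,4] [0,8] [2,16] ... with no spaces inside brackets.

Answer: [0,4] [0,12] [0,36] [0,100] [0,100] [0,100] [0,100] [0,100]

Derivation:
Computing bounds per retry:
  i=0: D_i=min(4*3^0,100)=4, bounds=[0,4]
  i=1: D_i=min(4*3^1,100)=12, bounds=[0,12]
  i=2: D_i=min(4*3^2,100)=36, bounds=[0,36]
  i=3: D_i=min(4*3^3,100)=100, bounds=[0,100]
  i=4: D_i=min(4*3^4,100)=100, bounds=[0,100]
  i=5: D_i=min(4*3^5,100)=100, bounds=[0,100]
  i=6: D_i=min(4*3^6,100)=100, bounds=[0,100]
  i=7: D_i=min(4*3^7,100)=100, bounds=[0,100]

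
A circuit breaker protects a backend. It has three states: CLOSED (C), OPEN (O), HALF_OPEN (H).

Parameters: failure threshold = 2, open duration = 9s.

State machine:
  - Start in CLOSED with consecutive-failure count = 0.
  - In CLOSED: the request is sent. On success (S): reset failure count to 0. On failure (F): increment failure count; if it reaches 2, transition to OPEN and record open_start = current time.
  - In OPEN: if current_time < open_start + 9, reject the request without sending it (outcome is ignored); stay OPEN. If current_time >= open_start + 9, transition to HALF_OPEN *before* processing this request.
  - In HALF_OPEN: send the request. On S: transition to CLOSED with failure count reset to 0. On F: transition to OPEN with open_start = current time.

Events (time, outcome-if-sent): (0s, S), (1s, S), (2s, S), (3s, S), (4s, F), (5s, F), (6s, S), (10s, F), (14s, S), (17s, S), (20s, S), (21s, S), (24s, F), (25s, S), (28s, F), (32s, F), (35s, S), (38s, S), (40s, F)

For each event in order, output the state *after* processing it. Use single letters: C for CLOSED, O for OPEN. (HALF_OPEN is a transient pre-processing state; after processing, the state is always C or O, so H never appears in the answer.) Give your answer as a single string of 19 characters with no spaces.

State after each event:
  event#1 t=0s outcome=S: state=CLOSED
  event#2 t=1s outcome=S: state=CLOSED
  event#3 t=2s outcome=S: state=CLOSED
  event#4 t=3s outcome=S: state=CLOSED
  event#5 t=4s outcome=F: state=CLOSED
  event#6 t=5s outcome=F: state=OPEN
  event#7 t=6s outcome=S: state=OPEN
  event#8 t=10s outcome=F: state=OPEN
  event#9 t=14s outcome=S: state=CLOSED
  event#10 t=17s outcome=S: state=CLOSED
  event#11 t=20s outcome=S: state=CLOSED
  event#12 t=21s outcome=S: state=CLOSED
  event#13 t=24s outcome=F: state=CLOSED
  event#14 t=25s outcome=S: state=CLOSED
  event#15 t=28s outcome=F: state=CLOSED
  event#16 t=32s outcome=F: state=OPEN
  event#17 t=35s outcome=S: state=OPEN
  event#18 t=38s outcome=S: state=OPEN
  event#19 t=40s outcome=F: state=OPEN

Answer: CCCCCOOOCCCCCCCOOOO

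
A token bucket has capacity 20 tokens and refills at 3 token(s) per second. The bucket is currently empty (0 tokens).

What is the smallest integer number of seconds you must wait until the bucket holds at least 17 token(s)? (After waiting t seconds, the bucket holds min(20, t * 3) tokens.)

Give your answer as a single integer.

Need t * 3 >= 17, so t >= 17/3.
Smallest integer t = ceil(17/3) = 6.

Answer: 6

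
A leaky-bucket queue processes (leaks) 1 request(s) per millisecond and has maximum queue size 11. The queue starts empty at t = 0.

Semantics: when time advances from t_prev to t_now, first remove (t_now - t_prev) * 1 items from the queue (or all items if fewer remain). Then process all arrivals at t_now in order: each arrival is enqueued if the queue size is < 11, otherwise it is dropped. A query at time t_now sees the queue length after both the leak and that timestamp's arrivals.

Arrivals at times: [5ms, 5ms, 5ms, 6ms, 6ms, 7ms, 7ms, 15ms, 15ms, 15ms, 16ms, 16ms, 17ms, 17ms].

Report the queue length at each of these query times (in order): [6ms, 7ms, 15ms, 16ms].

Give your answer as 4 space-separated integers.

Answer: 4 5 3 4

Derivation:
Queue lengths at query times:
  query t=6ms: backlog = 4
  query t=7ms: backlog = 5
  query t=15ms: backlog = 3
  query t=16ms: backlog = 4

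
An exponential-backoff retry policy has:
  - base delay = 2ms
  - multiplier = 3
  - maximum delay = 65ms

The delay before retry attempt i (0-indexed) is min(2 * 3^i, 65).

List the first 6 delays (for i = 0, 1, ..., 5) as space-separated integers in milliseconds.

Computing each delay:
  i=0: min(2*3^0, 65) = 2
  i=1: min(2*3^1, 65) = 6
  i=2: min(2*3^2, 65) = 18
  i=3: min(2*3^3, 65) = 54
  i=4: min(2*3^4, 65) = 65
  i=5: min(2*3^5, 65) = 65

Answer: 2 6 18 54 65 65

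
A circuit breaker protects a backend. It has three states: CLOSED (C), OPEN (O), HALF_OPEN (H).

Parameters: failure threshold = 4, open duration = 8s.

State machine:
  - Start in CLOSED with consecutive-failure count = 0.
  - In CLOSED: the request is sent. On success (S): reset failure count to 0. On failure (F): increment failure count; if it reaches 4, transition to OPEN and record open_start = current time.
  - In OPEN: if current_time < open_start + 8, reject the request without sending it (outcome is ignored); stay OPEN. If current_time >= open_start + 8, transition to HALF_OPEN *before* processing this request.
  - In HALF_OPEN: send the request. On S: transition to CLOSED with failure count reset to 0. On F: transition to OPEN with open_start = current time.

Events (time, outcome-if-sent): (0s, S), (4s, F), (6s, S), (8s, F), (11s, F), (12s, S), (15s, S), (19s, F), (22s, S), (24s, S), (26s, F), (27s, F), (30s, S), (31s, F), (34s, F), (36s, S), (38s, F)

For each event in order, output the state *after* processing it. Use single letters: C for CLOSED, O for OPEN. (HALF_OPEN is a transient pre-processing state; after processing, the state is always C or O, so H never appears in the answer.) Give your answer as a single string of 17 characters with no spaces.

State after each event:
  event#1 t=0s outcome=S: state=CLOSED
  event#2 t=4s outcome=F: state=CLOSED
  event#3 t=6s outcome=S: state=CLOSED
  event#4 t=8s outcome=F: state=CLOSED
  event#5 t=11s outcome=F: state=CLOSED
  event#6 t=12s outcome=S: state=CLOSED
  event#7 t=15s outcome=S: state=CLOSED
  event#8 t=19s outcome=F: state=CLOSED
  event#9 t=22s outcome=S: state=CLOSED
  event#10 t=24s outcome=S: state=CLOSED
  event#11 t=26s outcome=F: state=CLOSED
  event#12 t=27s outcome=F: state=CLOSED
  event#13 t=30s outcome=S: state=CLOSED
  event#14 t=31s outcome=F: state=CLOSED
  event#15 t=34s outcome=F: state=CLOSED
  event#16 t=36s outcome=S: state=CLOSED
  event#17 t=38s outcome=F: state=CLOSED

Answer: CCCCCCCCCCCCCCCCC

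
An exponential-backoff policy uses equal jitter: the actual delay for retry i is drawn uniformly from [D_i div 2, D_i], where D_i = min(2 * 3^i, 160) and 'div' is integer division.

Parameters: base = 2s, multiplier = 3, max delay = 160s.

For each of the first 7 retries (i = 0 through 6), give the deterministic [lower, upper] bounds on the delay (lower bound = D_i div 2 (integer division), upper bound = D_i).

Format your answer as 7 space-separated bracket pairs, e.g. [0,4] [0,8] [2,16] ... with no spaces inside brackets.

Answer: [1,2] [3,6] [9,18] [27,54] [80,160] [80,160] [80,160]

Derivation:
Computing bounds per retry:
  i=0: D_i=min(2*3^0,160)=2, bounds=[1,2]
  i=1: D_i=min(2*3^1,160)=6, bounds=[3,6]
  i=2: D_i=min(2*3^2,160)=18, bounds=[9,18]
  i=3: D_i=min(2*3^3,160)=54, bounds=[27,54]
  i=4: D_i=min(2*3^4,160)=160, bounds=[80,160]
  i=5: D_i=min(2*3^5,160)=160, bounds=[80,160]
  i=6: D_i=min(2*3^6,160)=160, bounds=[80,160]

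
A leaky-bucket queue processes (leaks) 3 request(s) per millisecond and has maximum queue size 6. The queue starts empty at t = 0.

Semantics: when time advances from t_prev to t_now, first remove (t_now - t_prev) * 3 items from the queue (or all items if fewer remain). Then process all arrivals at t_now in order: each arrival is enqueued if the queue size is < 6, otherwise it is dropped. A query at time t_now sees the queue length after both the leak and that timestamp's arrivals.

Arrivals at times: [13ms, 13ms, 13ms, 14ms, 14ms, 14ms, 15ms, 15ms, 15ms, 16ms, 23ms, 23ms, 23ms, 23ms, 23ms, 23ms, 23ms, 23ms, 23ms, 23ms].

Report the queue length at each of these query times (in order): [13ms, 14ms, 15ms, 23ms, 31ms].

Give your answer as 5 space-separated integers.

Queue lengths at query times:
  query t=13ms: backlog = 3
  query t=14ms: backlog = 3
  query t=15ms: backlog = 3
  query t=23ms: backlog = 6
  query t=31ms: backlog = 0

Answer: 3 3 3 6 0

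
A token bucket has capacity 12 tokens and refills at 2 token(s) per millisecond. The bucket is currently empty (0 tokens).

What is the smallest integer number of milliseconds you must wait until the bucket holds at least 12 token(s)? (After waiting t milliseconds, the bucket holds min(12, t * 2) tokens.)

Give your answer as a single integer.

Answer: 6

Derivation:
Need t * 2 >= 12, so t >= 12/2.
Smallest integer t = ceil(12/2) = 6.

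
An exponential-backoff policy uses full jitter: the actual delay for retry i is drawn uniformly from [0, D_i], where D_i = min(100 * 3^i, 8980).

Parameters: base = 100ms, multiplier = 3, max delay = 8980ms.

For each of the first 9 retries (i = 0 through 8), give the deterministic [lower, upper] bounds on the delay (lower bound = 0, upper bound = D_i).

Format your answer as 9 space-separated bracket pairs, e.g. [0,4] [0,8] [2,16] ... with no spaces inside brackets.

Answer: [0,100] [0,300] [0,900] [0,2700] [0,8100] [0,8980] [0,8980] [0,8980] [0,8980]

Derivation:
Computing bounds per retry:
  i=0: D_i=min(100*3^0,8980)=100, bounds=[0,100]
  i=1: D_i=min(100*3^1,8980)=300, bounds=[0,300]
  i=2: D_i=min(100*3^2,8980)=900, bounds=[0,900]
  i=3: D_i=min(100*3^3,8980)=2700, bounds=[0,2700]
  i=4: D_i=min(100*3^4,8980)=8100, bounds=[0,8100]
  i=5: D_i=min(100*3^5,8980)=8980, bounds=[0,8980]
  i=6: D_i=min(100*3^6,8980)=8980, bounds=[0,8980]
  i=7: D_i=min(100*3^7,8980)=8980, bounds=[0,8980]
  i=8: D_i=min(100*3^8,8980)=8980, bounds=[0,8980]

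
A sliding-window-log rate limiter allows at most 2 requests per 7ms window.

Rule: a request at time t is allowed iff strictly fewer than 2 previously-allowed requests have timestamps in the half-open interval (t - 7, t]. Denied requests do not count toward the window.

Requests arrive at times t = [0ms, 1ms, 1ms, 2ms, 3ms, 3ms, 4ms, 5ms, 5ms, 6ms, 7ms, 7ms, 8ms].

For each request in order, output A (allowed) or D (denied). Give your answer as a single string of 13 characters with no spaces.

Tracking allowed requests in the window:
  req#1 t=0ms: ALLOW
  req#2 t=1ms: ALLOW
  req#3 t=1ms: DENY
  req#4 t=2ms: DENY
  req#5 t=3ms: DENY
  req#6 t=3ms: DENY
  req#7 t=4ms: DENY
  req#8 t=5ms: DENY
  req#9 t=5ms: DENY
  req#10 t=6ms: DENY
  req#11 t=7ms: ALLOW
  req#12 t=7ms: DENY
  req#13 t=8ms: ALLOW

Answer: AADDDDDDDDADA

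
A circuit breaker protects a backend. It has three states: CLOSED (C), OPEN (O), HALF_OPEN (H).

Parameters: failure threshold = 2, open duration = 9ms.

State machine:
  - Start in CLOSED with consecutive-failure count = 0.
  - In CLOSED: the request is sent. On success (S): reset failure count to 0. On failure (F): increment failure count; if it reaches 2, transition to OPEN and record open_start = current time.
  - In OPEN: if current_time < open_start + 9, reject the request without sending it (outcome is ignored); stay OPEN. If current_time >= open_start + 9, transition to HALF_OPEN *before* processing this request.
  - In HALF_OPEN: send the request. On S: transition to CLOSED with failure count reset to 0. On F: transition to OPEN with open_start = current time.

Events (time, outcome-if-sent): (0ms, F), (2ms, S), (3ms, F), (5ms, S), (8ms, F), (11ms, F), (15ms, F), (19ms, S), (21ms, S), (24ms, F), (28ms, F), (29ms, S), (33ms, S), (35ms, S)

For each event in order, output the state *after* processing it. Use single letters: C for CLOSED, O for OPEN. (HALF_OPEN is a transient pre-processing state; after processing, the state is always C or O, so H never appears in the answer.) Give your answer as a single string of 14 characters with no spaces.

Answer: CCCCCOOOCCOOOO

Derivation:
State after each event:
  event#1 t=0ms outcome=F: state=CLOSED
  event#2 t=2ms outcome=S: state=CLOSED
  event#3 t=3ms outcome=F: state=CLOSED
  event#4 t=5ms outcome=S: state=CLOSED
  event#5 t=8ms outcome=F: state=CLOSED
  event#6 t=11ms outcome=F: state=OPEN
  event#7 t=15ms outcome=F: state=OPEN
  event#8 t=19ms outcome=S: state=OPEN
  event#9 t=21ms outcome=S: state=CLOSED
  event#10 t=24ms outcome=F: state=CLOSED
  event#11 t=28ms outcome=F: state=OPEN
  event#12 t=29ms outcome=S: state=OPEN
  event#13 t=33ms outcome=S: state=OPEN
  event#14 t=35ms outcome=S: state=OPEN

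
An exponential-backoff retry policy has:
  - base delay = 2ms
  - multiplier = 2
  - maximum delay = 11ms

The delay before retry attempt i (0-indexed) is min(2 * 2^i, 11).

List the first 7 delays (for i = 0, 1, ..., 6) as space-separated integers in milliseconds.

Answer: 2 4 8 11 11 11 11

Derivation:
Computing each delay:
  i=0: min(2*2^0, 11) = 2
  i=1: min(2*2^1, 11) = 4
  i=2: min(2*2^2, 11) = 8
  i=3: min(2*2^3, 11) = 11
  i=4: min(2*2^4, 11) = 11
  i=5: min(2*2^5, 11) = 11
  i=6: min(2*2^6, 11) = 11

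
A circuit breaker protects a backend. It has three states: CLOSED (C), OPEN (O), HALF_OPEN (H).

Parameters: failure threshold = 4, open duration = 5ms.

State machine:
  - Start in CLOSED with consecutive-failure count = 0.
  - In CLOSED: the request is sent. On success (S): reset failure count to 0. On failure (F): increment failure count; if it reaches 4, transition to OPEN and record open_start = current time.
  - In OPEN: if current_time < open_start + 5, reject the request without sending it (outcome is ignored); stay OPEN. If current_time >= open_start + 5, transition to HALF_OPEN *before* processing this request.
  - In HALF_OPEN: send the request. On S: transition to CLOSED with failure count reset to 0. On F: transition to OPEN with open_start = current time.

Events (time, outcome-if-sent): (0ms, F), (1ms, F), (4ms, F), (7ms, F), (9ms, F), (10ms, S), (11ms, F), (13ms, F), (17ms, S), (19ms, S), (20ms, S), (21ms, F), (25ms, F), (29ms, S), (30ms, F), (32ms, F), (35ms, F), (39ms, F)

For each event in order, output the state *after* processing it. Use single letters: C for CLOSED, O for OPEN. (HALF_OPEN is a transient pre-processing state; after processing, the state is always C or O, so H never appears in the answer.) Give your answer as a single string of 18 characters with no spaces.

Answer: CCCOOOOOOCCCCCCCCO

Derivation:
State after each event:
  event#1 t=0ms outcome=F: state=CLOSED
  event#2 t=1ms outcome=F: state=CLOSED
  event#3 t=4ms outcome=F: state=CLOSED
  event#4 t=7ms outcome=F: state=OPEN
  event#5 t=9ms outcome=F: state=OPEN
  event#6 t=10ms outcome=S: state=OPEN
  event#7 t=11ms outcome=F: state=OPEN
  event#8 t=13ms outcome=F: state=OPEN
  event#9 t=17ms outcome=S: state=OPEN
  event#10 t=19ms outcome=S: state=CLOSED
  event#11 t=20ms outcome=S: state=CLOSED
  event#12 t=21ms outcome=F: state=CLOSED
  event#13 t=25ms outcome=F: state=CLOSED
  event#14 t=29ms outcome=S: state=CLOSED
  event#15 t=30ms outcome=F: state=CLOSED
  event#16 t=32ms outcome=F: state=CLOSED
  event#17 t=35ms outcome=F: state=CLOSED
  event#18 t=39ms outcome=F: state=OPEN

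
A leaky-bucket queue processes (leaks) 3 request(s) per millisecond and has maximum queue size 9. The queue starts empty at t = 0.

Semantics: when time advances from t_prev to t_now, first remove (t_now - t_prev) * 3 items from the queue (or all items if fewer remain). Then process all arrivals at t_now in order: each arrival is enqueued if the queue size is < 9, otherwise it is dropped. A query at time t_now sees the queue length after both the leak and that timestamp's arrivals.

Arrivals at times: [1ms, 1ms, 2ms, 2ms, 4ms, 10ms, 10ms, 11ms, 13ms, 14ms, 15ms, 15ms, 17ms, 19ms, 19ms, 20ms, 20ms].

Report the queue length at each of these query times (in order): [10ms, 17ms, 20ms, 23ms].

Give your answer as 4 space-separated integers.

Answer: 2 1 2 0

Derivation:
Queue lengths at query times:
  query t=10ms: backlog = 2
  query t=17ms: backlog = 1
  query t=20ms: backlog = 2
  query t=23ms: backlog = 0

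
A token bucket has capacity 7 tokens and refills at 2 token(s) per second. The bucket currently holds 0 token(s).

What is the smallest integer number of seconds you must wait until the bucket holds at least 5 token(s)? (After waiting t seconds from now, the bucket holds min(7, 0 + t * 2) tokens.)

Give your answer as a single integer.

Answer: 3

Derivation:
Need 0 + t * 2 >= 5, so t >= 5/2.
Smallest integer t = ceil(5/2) = 3.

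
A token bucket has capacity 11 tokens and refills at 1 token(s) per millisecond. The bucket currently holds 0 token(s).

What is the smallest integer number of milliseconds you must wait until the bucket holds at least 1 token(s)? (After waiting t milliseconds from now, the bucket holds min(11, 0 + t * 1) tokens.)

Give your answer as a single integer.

Answer: 1

Derivation:
Need 0 + t * 1 >= 1, so t >= 1/1.
Smallest integer t = ceil(1/1) = 1.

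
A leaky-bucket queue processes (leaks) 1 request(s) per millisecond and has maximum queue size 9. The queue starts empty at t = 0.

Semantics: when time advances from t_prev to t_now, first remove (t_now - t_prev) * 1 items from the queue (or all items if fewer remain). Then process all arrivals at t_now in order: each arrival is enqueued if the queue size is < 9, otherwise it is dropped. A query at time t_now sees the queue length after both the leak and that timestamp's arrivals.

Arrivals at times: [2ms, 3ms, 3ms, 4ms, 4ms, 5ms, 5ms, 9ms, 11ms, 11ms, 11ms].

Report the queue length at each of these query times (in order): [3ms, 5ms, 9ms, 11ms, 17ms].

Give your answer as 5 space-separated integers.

Answer: 2 4 1 3 0

Derivation:
Queue lengths at query times:
  query t=3ms: backlog = 2
  query t=5ms: backlog = 4
  query t=9ms: backlog = 1
  query t=11ms: backlog = 3
  query t=17ms: backlog = 0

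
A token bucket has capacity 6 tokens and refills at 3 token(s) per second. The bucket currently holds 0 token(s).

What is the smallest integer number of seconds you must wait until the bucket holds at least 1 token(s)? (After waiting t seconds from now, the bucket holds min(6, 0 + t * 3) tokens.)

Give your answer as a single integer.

Answer: 1

Derivation:
Need 0 + t * 3 >= 1, so t >= 1/3.
Smallest integer t = ceil(1/3) = 1.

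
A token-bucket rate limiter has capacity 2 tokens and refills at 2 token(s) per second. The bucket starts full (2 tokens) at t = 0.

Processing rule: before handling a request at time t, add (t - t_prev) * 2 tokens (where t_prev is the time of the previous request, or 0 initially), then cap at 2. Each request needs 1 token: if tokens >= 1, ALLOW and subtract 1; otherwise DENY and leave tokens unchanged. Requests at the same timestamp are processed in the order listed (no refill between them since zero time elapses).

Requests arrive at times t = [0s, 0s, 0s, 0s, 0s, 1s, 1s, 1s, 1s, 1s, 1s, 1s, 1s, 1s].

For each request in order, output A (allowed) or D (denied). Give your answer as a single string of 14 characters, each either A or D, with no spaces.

Simulating step by step:
  req#1 t=0s: ALLOW
  req#2 t=0s: ALLOW
  req#3 t=0s: DENY
  req#4 t=0s: DENY
  req#5 t=0s: DENY
  req#6 t=1s: ALLOW
  req#7 t=1s: ALLOW
  req#8 t=1s: DENY
  req#9 t=1s: DENY
  req#10 t=1s: DENY
  req#11 t=1s: DENY
  req#12 t=1s: DENY
  req#13 t=1s: DENY
  req#14 t=1s: DENY

Answer: AADDDAADDDDDDD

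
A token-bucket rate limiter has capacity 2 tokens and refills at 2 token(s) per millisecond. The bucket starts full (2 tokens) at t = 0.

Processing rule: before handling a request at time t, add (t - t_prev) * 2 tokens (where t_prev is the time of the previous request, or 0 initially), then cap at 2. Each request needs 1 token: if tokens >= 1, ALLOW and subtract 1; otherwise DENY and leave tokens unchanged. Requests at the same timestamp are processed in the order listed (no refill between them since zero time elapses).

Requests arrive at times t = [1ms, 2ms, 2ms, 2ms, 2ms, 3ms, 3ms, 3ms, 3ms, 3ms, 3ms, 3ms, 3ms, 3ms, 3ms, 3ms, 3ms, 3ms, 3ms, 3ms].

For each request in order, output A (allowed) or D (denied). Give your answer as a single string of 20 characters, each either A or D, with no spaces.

Answer: AAADDAADDDDDDDDDDDDD

Derivation:
Simulating step by step:
  req#1 t=1ms: ALLOW
  req#2 t=2ms: ALLOW
  req#3 t=2ms: ALLOW
  req#4 t=2ms: DENY
  req#5 t=2ms: DENY
  req#6 t=3ms: ALLOW
  req#7 t=3ms: ALLOW
  req#8 t=3ms: DENY
  req#9 t=3ms: DENY
  req#10 t=3ms: DENY
  req#11 t=3ms: DENY
  req#12 t=3ms: DENY
  req#13 t=3ms: DENY
  req#14 t=3ms: DENY
  req#15 t=3ms: DENY
  req#16 t=3ms: DENY
  req#17 t=3ms: DENY
  req#18 t=3ms: DENY
  req#19 t=3ms: DENY
  req#20 t=3ms: DENY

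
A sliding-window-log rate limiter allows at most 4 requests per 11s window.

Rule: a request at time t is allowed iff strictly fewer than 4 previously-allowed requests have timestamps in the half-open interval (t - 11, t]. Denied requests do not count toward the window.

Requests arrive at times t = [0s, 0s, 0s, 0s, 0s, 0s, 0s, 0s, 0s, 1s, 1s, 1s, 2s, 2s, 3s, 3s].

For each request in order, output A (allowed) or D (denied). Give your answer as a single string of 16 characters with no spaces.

Tracking allowed requests in the window:
  req#1 t=0s: ALLOW
  req#2 t=0s: ALLOW
  req#3 t=0s: ALLOW
  req#4 t=0s: ALLOW
  req#5 t=0s: DENY
  req#6 t=0s: DENY
  req#7 t=0s: DENY
  req#8 t=0s: DENY
  req#9 t=0s: DENY
  req#10 t=1s: DENY
  req#11 t=1s: DENY
  req#12 t=1s: DENY
  req#13 t=2s: DENY
  req#14 t=2s: DENY
  req#15 t=3s: DENY
  req#16 t=3s: DENY

Answer: AAAADDDDDDDDDDDD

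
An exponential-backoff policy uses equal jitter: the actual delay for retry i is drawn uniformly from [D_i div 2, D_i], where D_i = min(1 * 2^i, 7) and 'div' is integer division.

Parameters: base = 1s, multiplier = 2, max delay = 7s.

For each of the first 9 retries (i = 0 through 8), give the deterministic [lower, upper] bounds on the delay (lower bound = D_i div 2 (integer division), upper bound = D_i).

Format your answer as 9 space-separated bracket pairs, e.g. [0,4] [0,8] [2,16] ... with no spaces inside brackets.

Computing bounds per retry:
  i=0: D_i=min(1*2^0,7)=1, bounds=[0,1]
  i=1: D_i=min(1*2^1,7)=2, bounds=[1,2]
  i=2: D_i=min(1*2^2,7)=4, bounds=[2,4]
  i=3: D_i=min(1*2^3,7)=7, bounds=[3,7]
  i=4: D_i=min(1*2^4,7)=7, bounds=[3,7]
  i=5: D_i=min(1*2^5,7)=7, bounds=[3,7]
  i=6: D_i=min(1*2^6,7)=7, bounds=[3,7]
  i=7: D_i=min(1*2^7,7)=7, bounds=[3,7]
  i=8: D_i=min(1*2^8,7)=7, bounds=[3,7]

Answer: [0,1] [1,2] [2,4] [3,7] [3,7] [3,7] [3,7] [3,7] [3,7]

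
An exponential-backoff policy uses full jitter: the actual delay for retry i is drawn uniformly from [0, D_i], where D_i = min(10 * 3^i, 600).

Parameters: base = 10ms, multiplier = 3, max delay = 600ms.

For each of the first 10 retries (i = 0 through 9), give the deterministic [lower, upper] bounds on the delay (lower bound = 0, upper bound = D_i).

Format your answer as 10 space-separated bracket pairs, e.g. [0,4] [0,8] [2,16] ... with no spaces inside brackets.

Answer: [0,10] [0,30] [0,90] [0,270] [0,600] [0,600] [0,600] [0,600] [0,600] [0,600]

Derivation:
Computing bounds per retry:
  i=0: D_i=min(10*3^0,600)=10, bounds=[0,10]
  i=1: D_i=min(10*3^1,600)=30, bounds=[0,30]
  i=2: D_i=min(10*3^2,600)=90, bounds=[0,90]
  i=3: D_i=min(10*3^3,600)=270, bounds=[0,270]
  i=4: D_i=min(10*3^4,600)=600, bounds=[0,600]
  i=5: D_i=min(10*3^5,600)=600, bounds=[0,600]
  i=6: D_i=min(10*3^6,600)=600, bounds=[0,600]
  i=7: D_i=min(10*3^7,600)=600, bounds=[0,600]
  i=8: D_i=min(10*3^8,600)=600, bounds=[0,600]
  i=9: D_i=min(10*3^9,600)=600, bounds=[0,600]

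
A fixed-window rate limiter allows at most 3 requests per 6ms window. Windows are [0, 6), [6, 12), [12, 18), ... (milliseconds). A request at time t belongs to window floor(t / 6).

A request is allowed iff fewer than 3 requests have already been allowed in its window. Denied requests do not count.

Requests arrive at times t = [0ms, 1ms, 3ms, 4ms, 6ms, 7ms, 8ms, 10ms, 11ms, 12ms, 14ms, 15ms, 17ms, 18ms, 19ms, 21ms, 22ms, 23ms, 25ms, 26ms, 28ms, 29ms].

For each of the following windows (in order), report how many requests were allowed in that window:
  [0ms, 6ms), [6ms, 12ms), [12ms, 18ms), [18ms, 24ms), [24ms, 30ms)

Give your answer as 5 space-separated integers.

Processing requests:
  req#1 t=0ms (window 0): ALLOW
  req#2 t=1ms (window 0): ALLOW
  req#3 t=3ms (window 0): ALLOW
  req#4 t=4ms (window 0): DENY
  req#5 t=6ms (window 1): ALLOW
  req#6 t=7ms (window 1): ALLOW
  req#7 t=8ms (window 1): ALLOW
  req#8 t=10ms (window 1): DENY
  req#9 t=11ms (window 1): DENY
  req#10 t=12ms (window 2): ALLOW
  req#11 t=14ms (window 2): ALLOW
  req#12 t=15ms (window 2): ALLOW
  req#13 t=17ms (window 2): DENY
  req#14 t=18ms (window 3): ALLOW
  req#15 t=19ms (window 3): ALLOW
  req#16 t=21ms (window 3): ALLOW
  req#17 t=22ms (window 3): DENY
  req#18 t=23ms (window 3): DENY
  req#19 t=25ms (window 4): ALLOW
  req#20 t=26ms (window 4): ALLOW
  req#21 t=28ms (window 4): ALLOW
  req#22 t=29ms (window 4): DENY

Allowed counts by window: 3 3 3 3 3

Answer: 3 3 3 3 3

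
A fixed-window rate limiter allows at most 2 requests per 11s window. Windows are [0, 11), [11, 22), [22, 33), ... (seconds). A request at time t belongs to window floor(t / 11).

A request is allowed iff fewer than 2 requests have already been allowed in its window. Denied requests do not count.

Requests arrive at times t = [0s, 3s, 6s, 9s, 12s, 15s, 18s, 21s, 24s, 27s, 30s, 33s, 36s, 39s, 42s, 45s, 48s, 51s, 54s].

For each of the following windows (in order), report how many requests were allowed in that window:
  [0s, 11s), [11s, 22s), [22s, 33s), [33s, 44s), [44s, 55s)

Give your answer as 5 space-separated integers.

Processing requests:
  req#1 t=0s (window 0): ALLOW
  req#2 t=3s (window 0): ALLOW
  req#3 t=6s (window 0): DENY
  req#4 t=9s (window 0): DENY
  req#5 t=12s (window 1): ALLOW
  req#6 t=15s (window 1): ALLOW
  req#7 t=18s (window 1): DENY
  req#8 t=21s (window 1): DENY
  req#9 t=24s (window 2): ALLOW
  req#10 t=27s (window 2): ALLOW
  req#11 t=30s (window 2): DENY
  req#12 t=33s (window 3): ALLOW
  req#13 t=36s (window 3): ALLOW
  req#14 t=39s (window 3): DENY
  req#15 t=42s (window 3): DENY
  req#16 t=45s (window 4): ALLOW
  req#17 t=48s (window 4): ALLOW
  req#18 t=51s (window 4): DENY
  req#19 t=54s (window 4): DENY

Allowed counts by window: 2 2 2 2 2

Answer: 2 2 2 2 2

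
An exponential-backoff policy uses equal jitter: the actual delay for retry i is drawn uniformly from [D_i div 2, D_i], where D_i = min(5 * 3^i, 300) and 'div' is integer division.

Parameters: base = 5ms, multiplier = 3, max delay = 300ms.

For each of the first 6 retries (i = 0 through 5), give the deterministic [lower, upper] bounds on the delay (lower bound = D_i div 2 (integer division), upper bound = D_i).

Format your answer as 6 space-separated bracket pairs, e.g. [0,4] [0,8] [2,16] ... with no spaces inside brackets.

Computing bounds per retry:
  i=0: D_i=min(5*3^0,300)=5, bounds=[2,5]
  i=1: D_i=min(5*3^1,300)=15, bounds=[7,15]
  i=2: D_i=min(5*3^2,300)=45, bounds=[22,45]
  i=3: D_i=min(5*3^3,300)=135, bounds=[67,135]
  i=4: D_i=min(5*3^4,300)=300, bounds=[150,300]
  i=5: D_i=min(5*3^5,300)=300, bounds=[150,300]

Answer: [2,5] [7,15] [22,45] [67,135] [150,300] [150,300]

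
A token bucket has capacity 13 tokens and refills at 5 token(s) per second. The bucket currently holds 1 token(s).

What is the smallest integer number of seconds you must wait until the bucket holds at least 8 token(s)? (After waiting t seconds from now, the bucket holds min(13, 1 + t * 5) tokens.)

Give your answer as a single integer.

Need 1 + t * 5 >= 8, so t >= 7/5.
Smallest integer t = ceil(7/5) = 2.

Answer: 2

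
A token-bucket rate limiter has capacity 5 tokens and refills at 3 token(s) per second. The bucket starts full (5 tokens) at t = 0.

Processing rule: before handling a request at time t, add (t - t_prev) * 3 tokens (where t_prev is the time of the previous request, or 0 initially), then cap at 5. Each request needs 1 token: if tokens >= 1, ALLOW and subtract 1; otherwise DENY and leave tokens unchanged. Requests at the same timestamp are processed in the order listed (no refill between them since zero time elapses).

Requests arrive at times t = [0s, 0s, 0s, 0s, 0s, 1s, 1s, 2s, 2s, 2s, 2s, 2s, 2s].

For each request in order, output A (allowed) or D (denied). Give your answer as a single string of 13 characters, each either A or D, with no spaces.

Answer: AAAAAAAAAAADD

Derivation:
Simulating step by step:
  req#1 t=0s: ALLOW
  req#2 t=0s: ALLOW
  req#3 t=0s: ALLOW
  req#4 t=0s: ALLOW
  req#5 t=0s: ALLOW
  req#6 t=1s: ALLOW
  req#7 t=1s: ALLOW
  req#8 t=2s: ALLOW
  req#9 t=2s: ALLOW
  req#10 t=2s: ALLOW
  req#11 t=2s: ALLOW
  req#12 t=2s: DENY
  req#13 t=2s: DENY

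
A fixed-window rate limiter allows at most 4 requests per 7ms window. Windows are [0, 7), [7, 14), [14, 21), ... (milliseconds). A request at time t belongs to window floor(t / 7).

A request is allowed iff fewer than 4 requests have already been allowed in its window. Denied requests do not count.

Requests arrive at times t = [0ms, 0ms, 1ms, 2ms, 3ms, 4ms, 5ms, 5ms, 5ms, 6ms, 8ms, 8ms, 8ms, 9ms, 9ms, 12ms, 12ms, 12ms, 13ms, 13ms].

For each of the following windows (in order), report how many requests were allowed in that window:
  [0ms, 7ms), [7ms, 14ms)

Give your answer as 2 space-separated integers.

Answer: 4 4

Derivation:
Processing requests:
  req#1 t=0ms (window 0): ALLOW
  req#2 t=0ms (window 0): ALLOW
  req#3 t=1ms (window 0): ALLOW
  req#4 t=2ms (window 0): ALLOW
  req#5 t=3ms (window 0): DENY
  req#6 t=4ms (window 0): DENY
  req#7 t=5ms (window 0): DENY
  req#8 t=5ms (window 0): DENY
  req#9 t=5ms (window 0): DENY
  req#10 t=6ms (window 0): DENY
  req#11 t=8ms (window 1): ALLOW
  req#12 t=8ms (window 1): ALLOW
  req#13 t=8ms (window 1): ALLOW
  req#14 t=9ms (window 1): ALLOW
  req#15 t=9ms (window 1): DENY
  req#16 t=12ms (window 1): DENY
  req#17 t=12ms (window 1): DENY
  req#18 t=12ms (window 1): DENY
  req#19 t=13ms (window 1): DENY
  req#20 t=13ms (window 1): DENY

Allowed counts by window: 4 4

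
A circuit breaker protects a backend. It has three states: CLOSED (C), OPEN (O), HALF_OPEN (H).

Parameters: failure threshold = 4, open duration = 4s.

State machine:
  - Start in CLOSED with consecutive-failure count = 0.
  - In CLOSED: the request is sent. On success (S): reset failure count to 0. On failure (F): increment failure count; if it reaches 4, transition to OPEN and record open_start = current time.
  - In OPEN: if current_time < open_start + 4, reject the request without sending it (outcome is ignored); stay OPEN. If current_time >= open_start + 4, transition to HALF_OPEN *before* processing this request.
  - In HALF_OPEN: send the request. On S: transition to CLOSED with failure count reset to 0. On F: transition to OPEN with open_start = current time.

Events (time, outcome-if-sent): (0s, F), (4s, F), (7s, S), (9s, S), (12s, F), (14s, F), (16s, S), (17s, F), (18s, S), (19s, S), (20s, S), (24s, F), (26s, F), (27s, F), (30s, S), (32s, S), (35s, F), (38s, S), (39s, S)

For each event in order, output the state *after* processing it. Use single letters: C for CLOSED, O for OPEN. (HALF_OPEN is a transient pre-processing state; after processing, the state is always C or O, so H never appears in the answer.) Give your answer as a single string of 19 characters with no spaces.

Answer: CCCCCCCCCCCCCCCCCCC

Derivation:
State after each event:
  event#1 t=0s outcome=F: state=CLOSED
  event#2 t=4s outcome=F: state=CLOSED
  event#3 t=7s outcome=S: state=CLOSED
  event#4 t=9s outcome=S: state=CLOSED
  event#5 t=12s outcome=F: state=CLOSED
  event#6 t=14s outcome=F: state=CLOSED
  event#7 t=16s outcome=S: state=CLOSED
  event#8 t=17s outcome=F: state=CLOSED
  event#9 t=18s outcome=S: state=CLOSED
  event#10 t=19s outcome=S: state=CLOSED
  event#11 t=20s outcome=S: state=CLOSED
  event#12 t=24s outcome=F: state=CLOSED
  event#13 t=26s outcome=F: state=CLOSED
  event#14 t=27s outcome=F: state=CLOSED
  event#15 t=30s outcome=S: state=CLOSED
  event#16 t=32s outcome=S: state=CLOSED
  event#17 t=35s outcome=F: state=CLOSED
  event#18 t=38s outcome=S: state=CLOSED
  event#19 t=39s outcome=S: state=CLOSED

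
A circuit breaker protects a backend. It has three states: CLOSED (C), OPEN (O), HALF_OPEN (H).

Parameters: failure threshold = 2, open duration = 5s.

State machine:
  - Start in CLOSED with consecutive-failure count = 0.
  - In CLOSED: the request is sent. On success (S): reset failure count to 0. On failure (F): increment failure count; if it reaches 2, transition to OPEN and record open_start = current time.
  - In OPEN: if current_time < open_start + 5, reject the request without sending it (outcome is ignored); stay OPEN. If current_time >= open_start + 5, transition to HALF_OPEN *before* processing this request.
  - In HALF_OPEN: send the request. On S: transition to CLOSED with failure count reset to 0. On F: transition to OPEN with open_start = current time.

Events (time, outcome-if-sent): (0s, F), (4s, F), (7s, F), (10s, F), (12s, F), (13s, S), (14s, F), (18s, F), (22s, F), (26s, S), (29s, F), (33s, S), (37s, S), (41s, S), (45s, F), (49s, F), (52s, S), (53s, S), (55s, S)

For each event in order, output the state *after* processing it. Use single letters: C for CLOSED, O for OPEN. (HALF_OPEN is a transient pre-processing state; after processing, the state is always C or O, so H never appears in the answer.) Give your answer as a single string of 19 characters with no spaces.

Answer: COOOOOOOOCCCCCCOOOC

Derivation:
State after each event:
  event#1 t=0s outcome=F: state=CLOSED
  event#2 t=4s outcome=F: state=OPEN
  event#3 t=7s outcome=F: state=OPEN
  event#4 t=10s outcome=F: state=OPEN
  event#5 t=12s outcome=F: state=OPEN
  event#6 t=13s outcome=S: state=OPEN
  event#7 t=14s outcome=F: state=OPEN
  event#8 t=18s outcome=F: state=OPEN
  event#9 t=22s outcome=F: state=OPEN
  event#10 t=26s outcome=S: state=CLOSED
  event#11 t=29s outcome=F: state=CLOSED
  event#12 t=33s outcome=S: state=CLOSED
  event#13 t=37s outcome=S: state=CLOSED
  event#14 t=41s outcome=S: state=CLOSED
  event#15 t=45s outcome=F: state=CLOSED
  event#16 t=49s outcome=F: state=OPEN
  event#17 t=52s outcome=S: state=OPEN
  event#18 t=53s outcome=S: state=OPEN
  event#19 t=55s outcome=S: state=CLOSED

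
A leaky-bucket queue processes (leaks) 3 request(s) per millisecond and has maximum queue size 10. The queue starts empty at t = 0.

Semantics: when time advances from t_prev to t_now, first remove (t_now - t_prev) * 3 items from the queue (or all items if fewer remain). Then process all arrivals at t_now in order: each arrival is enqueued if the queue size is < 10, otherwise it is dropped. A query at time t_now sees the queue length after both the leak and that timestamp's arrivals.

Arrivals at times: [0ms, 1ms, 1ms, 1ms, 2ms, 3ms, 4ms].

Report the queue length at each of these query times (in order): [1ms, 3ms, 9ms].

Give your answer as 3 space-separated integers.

Answer: 3 1 0

Derivation:
Queue lengths at query times:
  query t=1ms: backlog = 3
  query t=3ms: backlog = 1
  query t=9ms: backlog = 0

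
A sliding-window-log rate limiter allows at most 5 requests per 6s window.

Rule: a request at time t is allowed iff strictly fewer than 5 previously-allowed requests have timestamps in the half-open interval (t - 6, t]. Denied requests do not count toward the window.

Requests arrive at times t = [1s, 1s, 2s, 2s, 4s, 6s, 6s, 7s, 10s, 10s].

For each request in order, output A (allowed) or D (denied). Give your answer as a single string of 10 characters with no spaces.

Tracking allowed requests in the window:
  req#1 t=1s: ALLOW
  req#2 t=1s: ALLOW
  req#3 t=2s: ALLOW
  req#4 t=2s: ALLOW
  req#5 t=4s: ALLOW
  req#6 t=6s: DENY
  req#7 t=6s: DENY
  req#8 t=7s: ALLOW
  req#9 t=10s: ALLOW
  req#10 t=10s: ALLOW

Answer: AAAAADDAAA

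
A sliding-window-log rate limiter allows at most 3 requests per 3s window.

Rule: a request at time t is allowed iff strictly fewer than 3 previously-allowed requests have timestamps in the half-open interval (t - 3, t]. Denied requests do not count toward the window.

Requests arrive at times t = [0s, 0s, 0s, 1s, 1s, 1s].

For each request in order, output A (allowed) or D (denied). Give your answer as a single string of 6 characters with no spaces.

Answer: AAADDD

Derivation:
Tracking allowed requests in the window:
  req#1 t=0s: ALLOW
  req#2 t=0s: ALLOW
  req#3 t=0s: ALLOW
  req#4 t=1s: DENY
  req#5 t=1s: DENY
  req#6 t=1s: DENY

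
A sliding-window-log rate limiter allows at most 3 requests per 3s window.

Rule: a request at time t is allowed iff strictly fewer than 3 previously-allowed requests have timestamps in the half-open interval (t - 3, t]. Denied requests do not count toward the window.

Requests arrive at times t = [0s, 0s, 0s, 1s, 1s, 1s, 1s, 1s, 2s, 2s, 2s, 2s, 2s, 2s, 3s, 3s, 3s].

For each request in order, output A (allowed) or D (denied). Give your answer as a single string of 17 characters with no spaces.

Tracking allowed requests in the window:
  req#1 t=0s: ALLOW
  req#2 t=0s: ALLOW
  req#3 t=0s: ALLOW
  req#4 t=1s: DENY
  req#5 t=1s: DENY
  req#6 t=1s: DENY
  req#7 t=1s: DENY
  req#8 t=1s: DENY
  req#9 t=2s: DENY
  req#10 t=2s: DENY
  req#11 t=2s: DENY
  req#12 t=2s: DENY
  req#13 t=2s: DENY
  req#14 t=2s: DENY
  req#15 t=3s: ALLOW
  req#16 t=3s: ALLOW
  req#17 t=3s: ALLOW

Answer: AAADDDDDDDDDDDAAA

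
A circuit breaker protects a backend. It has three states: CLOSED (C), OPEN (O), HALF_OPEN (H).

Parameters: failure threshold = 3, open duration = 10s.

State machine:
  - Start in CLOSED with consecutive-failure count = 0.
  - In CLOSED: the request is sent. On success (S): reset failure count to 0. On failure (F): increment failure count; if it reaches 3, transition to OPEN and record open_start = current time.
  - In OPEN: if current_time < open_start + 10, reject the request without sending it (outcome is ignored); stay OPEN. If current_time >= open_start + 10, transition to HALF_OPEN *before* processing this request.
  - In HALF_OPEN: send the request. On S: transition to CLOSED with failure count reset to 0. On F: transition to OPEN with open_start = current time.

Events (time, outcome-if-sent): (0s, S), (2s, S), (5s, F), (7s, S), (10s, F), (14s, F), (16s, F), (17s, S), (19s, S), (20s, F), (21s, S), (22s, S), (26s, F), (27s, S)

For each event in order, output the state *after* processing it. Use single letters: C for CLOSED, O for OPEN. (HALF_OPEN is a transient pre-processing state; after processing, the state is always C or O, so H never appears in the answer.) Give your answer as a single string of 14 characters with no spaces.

State after each event:
  event#1 t=0s outcome=S: state=CLOSED
  event#2 t=2s outcome=S: state=CLOSED
  event#3 t=5s outcome=F: state=CLOSED
  event#4 t=7s outcome=S: state=CLOSED
  event#5 t=10s outcome=F: state=CLOSED
  event#6 t=14s outcome=F: state=CLOSED
  event#7 t=16s outcome=F: state=OPEN
  event#8 t=17s outcome=S: state=OPEN
  event#9 t=19s outcome=S: state=OPEN
  event#10 t=20s outcome=F: state=OPEN
  event#11 t=21s outcome=S: state=OPEN
  event#12 t=22s outcome=S: state=OPEN
  event#13 t=26s outcome=F: state=OPEN
  event#14 t=27s outcome=S: state=OPEN

Answer: CCCCCCOOOOOOOO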